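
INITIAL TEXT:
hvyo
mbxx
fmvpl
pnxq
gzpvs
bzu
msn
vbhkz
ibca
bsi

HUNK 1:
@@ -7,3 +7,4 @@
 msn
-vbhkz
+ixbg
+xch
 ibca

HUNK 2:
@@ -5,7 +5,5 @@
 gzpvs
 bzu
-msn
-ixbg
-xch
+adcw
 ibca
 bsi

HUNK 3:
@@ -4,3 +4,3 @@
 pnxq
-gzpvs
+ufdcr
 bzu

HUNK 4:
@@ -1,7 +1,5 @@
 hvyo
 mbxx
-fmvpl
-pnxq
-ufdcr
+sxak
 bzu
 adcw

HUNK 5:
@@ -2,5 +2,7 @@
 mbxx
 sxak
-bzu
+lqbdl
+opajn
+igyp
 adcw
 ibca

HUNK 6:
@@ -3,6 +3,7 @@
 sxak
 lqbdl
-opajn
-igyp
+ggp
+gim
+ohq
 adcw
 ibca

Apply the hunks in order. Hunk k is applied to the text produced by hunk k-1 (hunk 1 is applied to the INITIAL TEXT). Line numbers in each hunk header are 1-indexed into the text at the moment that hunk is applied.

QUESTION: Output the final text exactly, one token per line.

Hunk 1: at line 7 remove [vbhkz] add [ixbg,xch] -> 11 lines: hvyo mbxx fmvpl pnxq gzpvs bzu msn ixbg xch ibca bsi
Hunk 2: at line 5 remove [msn,ixbg,xch] add [adcw] -> 9 lines: hvyo mbxx fmvpl pnxq gzpvs bzu adcw ibca bsi
Hunk 3: at line 4 remove [gzpvs] add [ufdcr] -> 9 lines: hvyo mbxx fmvpl pnxq ufdcr bzu adcw ibca bsi
Hunk 4: at line 1 remove [fmvpl,pnxq,ufdcr] add [sxak] -> 7 lines: hvyo mbxx sxak bzu adcw ibca bsi
Hunk 5: at line 2 remove [bzu] add [lqbdl,opajn,igyp] -> 9 lines: hvyo mbxx sxak lqbdl opajn igyp adcw ibca bsi
Hunk 6: at line 3 remove [opajn,igyp] add [ggp,gim,ohq] -> 10 lines: hvyo mbxx sxak lqbdl ggp gim ohq adcw ibca bsi

Answer: hvyo
mbxx
sxak
lqbdl
ggp
gim
ohq
adcw
ibca
bsi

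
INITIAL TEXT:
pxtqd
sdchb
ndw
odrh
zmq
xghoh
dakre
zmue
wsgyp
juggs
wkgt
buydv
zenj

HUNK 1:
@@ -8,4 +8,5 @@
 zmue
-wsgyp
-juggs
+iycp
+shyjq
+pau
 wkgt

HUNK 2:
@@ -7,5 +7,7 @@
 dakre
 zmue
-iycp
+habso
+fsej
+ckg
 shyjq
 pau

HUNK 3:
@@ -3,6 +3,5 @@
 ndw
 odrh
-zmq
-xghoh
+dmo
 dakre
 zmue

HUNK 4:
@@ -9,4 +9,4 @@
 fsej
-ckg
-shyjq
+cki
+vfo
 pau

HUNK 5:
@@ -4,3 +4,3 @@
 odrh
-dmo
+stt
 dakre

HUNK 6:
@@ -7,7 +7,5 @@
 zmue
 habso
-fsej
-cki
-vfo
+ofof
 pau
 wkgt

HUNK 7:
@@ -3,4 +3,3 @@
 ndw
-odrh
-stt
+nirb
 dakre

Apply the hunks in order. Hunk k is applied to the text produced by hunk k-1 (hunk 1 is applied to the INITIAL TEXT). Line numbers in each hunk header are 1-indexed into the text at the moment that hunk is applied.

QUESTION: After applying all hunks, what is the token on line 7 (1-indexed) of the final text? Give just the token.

Answer: habso

Derivation:
Hunk 1: at line 8 remove [wsgyp,juggs] add [iycp,shyjq,pau] -> 14 lines: pxtqd sdchb ndw odrh zmq xghoh dakre zmue iycp shyjq pau wkgt buydv zenj
Hunk 2: at line 7 remove [iycp] add [habso,fsej,ckg] -> 16 lines: pxtqd sdchb ndw odrh zmq xghoh dakre zmue habso fsej ckg shyjq pau wkgt buydv zenj
Hunk 3: at line 3 remove [zmq,xghoh] add [dmo] -> 15 lines: pxtqd sdchb ndw odrh dmo dakre zmue habso fsej ckg shyjq pau wkgt buydv zenj
Hunk 4: at line 9 remove [ckg,shyjq] add [cki,vfo] -> 15 lines: pxtqd sdchb ndw odrh dmo dakre zmue habso fsej cki vfo pau wkgt buydv zenj
Hunk 5: at line 4 remove [dmo] add [stt] -> 15 lines: pxtqd sdchb ndw odrh stt dakre zmue habso fsej cki vfo pau wkgt buydv zenj
Hunk 6: at line 7 remove [fsej,cki,vfo] add [ofof] -> 13 lines: pxtqd sdchb ndw odrh stt dakre zmue habso ofof pau wkgt buydv zenj
Hunk 7: at line 3 remove [odrh,stt] add [nirb] -> 12 lines: pxtqd sdchb ndw nirb dakre zmue habso ofof pau wkgt buydv zenj
Final line 7: habso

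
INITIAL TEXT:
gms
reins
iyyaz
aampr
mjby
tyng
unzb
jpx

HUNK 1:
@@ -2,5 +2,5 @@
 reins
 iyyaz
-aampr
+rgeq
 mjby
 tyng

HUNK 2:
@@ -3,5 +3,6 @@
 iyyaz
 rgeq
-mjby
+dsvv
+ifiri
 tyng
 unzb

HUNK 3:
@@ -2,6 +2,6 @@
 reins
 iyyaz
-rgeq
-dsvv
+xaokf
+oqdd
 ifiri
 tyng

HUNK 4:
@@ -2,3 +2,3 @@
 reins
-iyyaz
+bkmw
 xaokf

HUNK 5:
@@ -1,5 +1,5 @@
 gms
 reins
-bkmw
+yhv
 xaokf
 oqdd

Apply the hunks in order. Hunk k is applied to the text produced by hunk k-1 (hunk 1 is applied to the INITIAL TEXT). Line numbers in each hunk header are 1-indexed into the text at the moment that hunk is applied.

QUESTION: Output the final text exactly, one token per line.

Hunk 1: at line 2 remove [aampr] add [rgeq] -> 8 lines: gms reins iyyaz rgeq mjby tyng unzb jpx
Hunk 2: at line 3 remove [mjby] add [dsvv,ifiri] -> 9 lines: gms reins iyyaz rgeq dsvv ifiri tyng unzb jpx
Hunk 3: at line 2 remove [rgeq,dsvv] add [xaokf,oqdd] -> 9 lines: gms reins iyyaz xaokf oqdd ifiri tyng unzb jpx
Hunk 4: at line 2 remove [iyyaz] add [bkmw] -> 9 lines: gms reins bkmw xaokf oqdd ifiri tyng unzb jpx
Hunk 5: at line 1 remove [bkmw] add [yhv] -> 9 lines: gms reins yhv xaokf oqdd ifiri tyng unzb jpx

Answer: gms
reins
yhv
xaokf
oqdd
ifiri
tyng
unzb
jpx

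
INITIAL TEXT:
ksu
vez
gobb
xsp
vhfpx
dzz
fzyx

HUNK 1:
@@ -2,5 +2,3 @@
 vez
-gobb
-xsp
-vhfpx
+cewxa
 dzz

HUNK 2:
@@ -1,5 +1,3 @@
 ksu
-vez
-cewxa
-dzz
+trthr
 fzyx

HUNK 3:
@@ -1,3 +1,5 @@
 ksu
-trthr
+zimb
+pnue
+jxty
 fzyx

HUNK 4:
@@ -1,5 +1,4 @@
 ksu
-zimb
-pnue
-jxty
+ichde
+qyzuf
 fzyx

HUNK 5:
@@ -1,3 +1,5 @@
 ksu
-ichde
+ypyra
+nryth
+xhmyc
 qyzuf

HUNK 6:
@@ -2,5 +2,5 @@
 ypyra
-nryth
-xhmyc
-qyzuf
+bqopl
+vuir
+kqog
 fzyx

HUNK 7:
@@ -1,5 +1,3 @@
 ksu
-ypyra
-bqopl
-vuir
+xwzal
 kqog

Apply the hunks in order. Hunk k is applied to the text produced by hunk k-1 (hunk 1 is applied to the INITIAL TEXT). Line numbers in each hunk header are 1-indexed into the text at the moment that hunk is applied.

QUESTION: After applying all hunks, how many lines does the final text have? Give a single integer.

Answer: 4

Derivation:
Hunk 1: at line 2 remove [gobb,xsp,vhfpx] add [cewxa] -> 5 lines: ksu vez cewxa dzz fzyx
Hunk 2: at line 1 remove [vez,cewxa,dzz] add [trthr] -> 3 lines: ksu trthr fzyx
Hunk 3: at line 1 remove [trthr] add [zimb,pnue,jxty] -> 5 lines: ksu zimb pnue jxty fzyx
Hunk 4: at line 1 remove [zimb,pnue,jxty] add [ichde,qyzuf] -> 4 lines: ksu ichde qyzuf fzyx
Hunk 5: at line 1 remove [ichde] add [ypyra,nryth,xhmyc] -> 6 lines: ksu ypyra nryth xhmyc qyzuf fzyx
Hunk 6: at line 2 remove [nryth,xhmyc,qyzuf] add [bqopl,vuir,kqog] -> 6 lines: ksu ypyra bqopl vuir kqog fzyx
Hunk 7: at line 1 remove [ypyra,bqopl,vuir] add [xwzal] -> 4 lines: ksu xwzal kqog fzyx
Final line count: 4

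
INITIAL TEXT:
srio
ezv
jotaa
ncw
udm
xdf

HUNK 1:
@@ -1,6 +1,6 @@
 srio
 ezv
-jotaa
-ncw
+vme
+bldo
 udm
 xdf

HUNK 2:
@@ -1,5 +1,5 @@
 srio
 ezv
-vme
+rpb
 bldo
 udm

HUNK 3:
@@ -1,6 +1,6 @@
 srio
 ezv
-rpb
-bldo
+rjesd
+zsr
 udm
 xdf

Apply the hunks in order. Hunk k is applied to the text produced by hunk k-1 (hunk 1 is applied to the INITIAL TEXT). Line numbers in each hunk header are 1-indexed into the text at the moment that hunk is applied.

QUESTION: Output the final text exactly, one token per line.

Answer: srio
ezv
rjesd
zsr
udm
xdf

Derivation:
Hunk 1: at line 1 remove [jotaa,ncw] add [vme,bldo] -> 6 lines: srio ezv vme bldo udm xdf
Hunk 2: at line 1 remove [vme] add [rpb] -> 6 lines: srio ezv rpb bldo udm xdf
Hunk 3: at line 1 remove [rpb,bldo] add [rjesd,zsr] -> 6 lines: srio ezv rjesd zsr udm xdf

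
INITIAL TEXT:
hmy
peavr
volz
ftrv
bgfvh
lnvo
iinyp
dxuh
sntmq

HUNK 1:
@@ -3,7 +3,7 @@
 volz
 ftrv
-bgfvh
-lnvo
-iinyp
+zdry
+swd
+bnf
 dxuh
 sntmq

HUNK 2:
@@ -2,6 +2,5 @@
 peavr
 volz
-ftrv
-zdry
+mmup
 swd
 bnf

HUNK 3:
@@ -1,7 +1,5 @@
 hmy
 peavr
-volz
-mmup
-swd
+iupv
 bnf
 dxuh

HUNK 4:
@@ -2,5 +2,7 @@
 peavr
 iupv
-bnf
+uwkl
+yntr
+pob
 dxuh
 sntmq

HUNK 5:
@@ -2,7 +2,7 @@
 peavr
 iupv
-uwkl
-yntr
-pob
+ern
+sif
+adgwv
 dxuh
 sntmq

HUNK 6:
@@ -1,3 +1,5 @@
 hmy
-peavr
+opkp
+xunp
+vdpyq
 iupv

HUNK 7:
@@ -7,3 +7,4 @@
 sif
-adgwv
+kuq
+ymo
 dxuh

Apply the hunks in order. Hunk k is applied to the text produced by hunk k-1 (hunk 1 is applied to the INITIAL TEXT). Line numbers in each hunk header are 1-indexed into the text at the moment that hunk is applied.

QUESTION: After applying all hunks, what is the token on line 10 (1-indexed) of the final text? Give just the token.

Hunk 1: at line 3 remove [bgfvh,lnvo,iinyp] add [zdry,swd,bnf] -> 9 lines: hmy peavr volz ftrv zdry swd bnf dxuh sntmq
Hunk 2: at line 2 remove [ftrv,zdry] add [mmup] -> 8 lines: hmy peavr volz mmup swd bnf dxuh sntmq
Hunk 3: at line 1 remove [volz,mmup,swd] add [iupv] -> 6 lines: hmy peavr iupv bnf dxuh sntmq
Hunk 4: at line 2 remove [bnf] add [uwkl,yntr,pob] -> 8 lines: hmy peavr iupv uwkl yntr pob dxuh sntmq
Hunk 5: at line 2 remove [uwkl,yntr,pob] add [ern,sif,adgwv] -> 8 lines: hmy peavr iupv ern sif adgwv dxuh sntmq
Hunk 6: at line 1 remove [peavr] add [opkp,xunp,vdpyq] -> 10 lines: hmy opkp xunp vdpyq iupv ern sif adgwv dxuh sntmq
Hunk 7: at line 7 remove [adgwv] add [kuq,ymo] -> 11 lines: hmy opkp xunp vdpyq iupv ern sif kuq ymo dxuh sntmq
Final line 10: dxuh

Answer: dxuh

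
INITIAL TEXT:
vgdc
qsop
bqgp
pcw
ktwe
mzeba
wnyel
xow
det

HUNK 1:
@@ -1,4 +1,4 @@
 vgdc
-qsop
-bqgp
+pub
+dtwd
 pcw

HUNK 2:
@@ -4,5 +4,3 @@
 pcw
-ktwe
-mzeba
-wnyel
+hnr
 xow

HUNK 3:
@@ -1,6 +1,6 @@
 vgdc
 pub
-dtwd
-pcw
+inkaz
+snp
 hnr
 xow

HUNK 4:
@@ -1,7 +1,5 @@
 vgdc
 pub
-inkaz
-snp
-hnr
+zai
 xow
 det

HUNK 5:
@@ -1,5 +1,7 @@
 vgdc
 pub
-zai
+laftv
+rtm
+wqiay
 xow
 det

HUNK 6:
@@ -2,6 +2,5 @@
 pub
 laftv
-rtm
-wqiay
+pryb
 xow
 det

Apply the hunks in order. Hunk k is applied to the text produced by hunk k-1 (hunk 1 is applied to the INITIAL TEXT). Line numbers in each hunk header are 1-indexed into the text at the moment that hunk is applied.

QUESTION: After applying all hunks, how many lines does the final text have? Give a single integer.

Hunk 1: at line 1 remove [qsop,bqgp] add [pub,dtwd] -> 9 lines: vgdc pub dtwd pcw ktwe mzeba wnyel xow det
Hunk 2: at line 4 remove [ktwe,mzeba,wnyel] add [hnr] -> 7 lines: vgdc pub dtwd pcw hnr xow det
Hunk 3: at line 1 remove [dtwd,pcw] add [inkaz,snp] -> 7 lines: vgdc pub inkaz snp hnr xow det
Hunk 4: at line 1 remove [inkaz,snp,hnr] add [zai] -> 5 lines: vgdc pub zai xow det
Hunk 5: at line 1 remove [zai] add [laftv,rtm,wqiay] -> 7 lines: vgdc pub laftv rtm wqiay xow det
Hunk 6: at line 2 remove [rtm,wqiay] add [pryb] -> 6 lines: vgdc pub laftv pryb xow det
Final line count: 6

Answer: 6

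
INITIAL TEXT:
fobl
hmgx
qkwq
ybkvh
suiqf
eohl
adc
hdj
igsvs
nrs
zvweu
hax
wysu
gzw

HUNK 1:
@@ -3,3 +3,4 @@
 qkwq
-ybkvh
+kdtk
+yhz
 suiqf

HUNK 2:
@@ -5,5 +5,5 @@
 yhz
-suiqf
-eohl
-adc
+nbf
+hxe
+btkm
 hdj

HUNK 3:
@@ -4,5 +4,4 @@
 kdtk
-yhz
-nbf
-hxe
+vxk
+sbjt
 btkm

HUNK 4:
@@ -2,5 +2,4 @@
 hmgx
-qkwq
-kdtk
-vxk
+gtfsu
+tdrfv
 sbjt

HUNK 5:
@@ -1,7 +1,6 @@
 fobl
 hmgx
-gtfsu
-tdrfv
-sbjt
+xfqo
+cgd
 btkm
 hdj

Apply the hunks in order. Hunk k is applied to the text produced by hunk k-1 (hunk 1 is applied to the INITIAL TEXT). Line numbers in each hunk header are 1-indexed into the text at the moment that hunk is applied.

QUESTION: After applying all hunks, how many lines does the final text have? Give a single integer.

Hunk 1: at line 3 remove [ybkvh] add [kdtk,yhz] -> 15 lines: fobl hmgx qkwq kdtk yhz suiqf eohl adc hdj igsvs nrs zvweu hax wysu gzw
Hunk 2: at line 5 remove [suiqf,eohl,adc] add [nbf,hxe,btkm] -> 15 lines: fobl hmgx qkwq kdtk yhz nbf hxe btkm hdj igsvs nrs zvweu hax wysu gzw
Hunk 3: at line 4 remove [yhz,nbf,hxe] add [vxk,sbjt] -> 14 lines: fobl hmgx qkwq kdtk vxk sbjt btkm hdj igsvs nrs zvweu hax wysu gzw
Hunk 4: at line 2 remove [qkwq,kdtk,vxk] add [gtfsu,tdrfv] -> 13 lines: fobl hmgx gtfsu tdrfv sbjt btkm hdj igsvs nrs zvweu hax wysu gzw
Hunk 5: at line 1 remove [gtfsu,tdrfv,sbjt] add [xfqo,cgd] -> 12 lines: fobl hmgx xfqo cgd btkm hdj igsvs nrs zvweu hax wysu gzw
Final line count: 12

Answer: 12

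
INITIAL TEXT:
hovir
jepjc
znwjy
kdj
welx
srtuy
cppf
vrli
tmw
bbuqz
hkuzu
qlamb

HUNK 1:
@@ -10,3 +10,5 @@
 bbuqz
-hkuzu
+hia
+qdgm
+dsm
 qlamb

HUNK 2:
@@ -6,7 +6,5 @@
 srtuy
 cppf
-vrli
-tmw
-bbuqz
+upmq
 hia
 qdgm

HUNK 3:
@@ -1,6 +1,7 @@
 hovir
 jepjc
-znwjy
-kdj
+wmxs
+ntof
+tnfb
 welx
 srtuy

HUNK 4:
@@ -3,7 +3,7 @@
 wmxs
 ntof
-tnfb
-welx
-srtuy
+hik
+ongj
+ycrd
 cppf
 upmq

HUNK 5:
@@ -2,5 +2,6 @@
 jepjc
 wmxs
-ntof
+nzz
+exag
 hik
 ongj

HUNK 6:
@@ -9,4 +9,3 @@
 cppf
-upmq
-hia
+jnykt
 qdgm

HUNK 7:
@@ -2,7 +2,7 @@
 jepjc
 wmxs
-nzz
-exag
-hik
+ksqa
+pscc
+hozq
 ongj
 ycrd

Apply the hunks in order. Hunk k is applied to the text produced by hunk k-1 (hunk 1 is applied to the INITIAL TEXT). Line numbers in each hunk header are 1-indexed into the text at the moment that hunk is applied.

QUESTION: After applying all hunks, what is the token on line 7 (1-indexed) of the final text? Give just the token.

Hunk 1: at line 10 remove [hkuzu] add [hia,qdgm,dsm] -> 14 lines: hovir jepjc znwjy kdj welx srtuy cppf vrli tmw bbuqz hia qdgm dsm qlamb
Hunk 2: at line 6 remove [vrli,tmw,bbuqz] add [upmq] -> 12 lines: hovir jepjc znwjy kdj welx srtuy cppf upmq hia qdgm dsm qlamb
Hunk 3: at line 1 remove [znwjy,kdj] add [wmxs,ntof,tnfb] -> 13 lines: hovir jepjc wmxs ntof tnfb welx srtuy cppf upmq hia qdgm dsm qlamb
Hunk 4: at line 3 remove [tnfb,welx,srtuy] add [hik,ongj,ycrd] -> 13 lines: hovir jepjc wmxs ntof hik ongj ycrd cppf upmq hia qdgm dsm qlamb
Hunk 5: at line 2 remove [ntof] add [nzz,exag] -> 14 lines: hovir jepjc wmxs nzz exag hik ongj ycrd cppf upmq hia qdgm dsm qlamb
Hunk 6: at line 9 remove [upmq,hia] add [jnykt] -> 13 lines: hovir jepjc wmxs nzz exag hik ongj ycrd cppf jnykt qdgm dsm qlamb
Hunk 7: at line 2 remove [nzz,exag,hik] add [ksqa,pscc,hozq] -> 13 lines: hovir jepjc wmxs ksqa pscc hozq ongj ycrd cppf jnykt qdgm dsm qlamb
Final line 7: ongj

Answer: ongj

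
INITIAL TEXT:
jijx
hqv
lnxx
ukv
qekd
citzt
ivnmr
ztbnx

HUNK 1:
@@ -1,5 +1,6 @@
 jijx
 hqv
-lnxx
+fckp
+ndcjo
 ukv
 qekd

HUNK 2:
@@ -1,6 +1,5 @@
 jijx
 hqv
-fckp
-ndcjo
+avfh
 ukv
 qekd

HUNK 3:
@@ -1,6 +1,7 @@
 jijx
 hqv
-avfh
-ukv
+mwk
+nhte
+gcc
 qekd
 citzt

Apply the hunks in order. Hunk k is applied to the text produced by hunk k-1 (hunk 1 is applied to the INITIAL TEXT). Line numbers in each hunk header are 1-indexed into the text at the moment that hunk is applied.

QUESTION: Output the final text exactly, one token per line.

Answer: jijx
hqv
mwk
nhte
gcc
qekd
citzt
ivnmr
ztbnx

Derivation:
Hunk 1: at line 1 remove [lnxx] add [fckp,ndcjo] -> 9 lines: jijx hqv fckp ndcjo ukv qekd citzt ivnmr ztbnx
Hunk 2: at line 1 remove [fckp,ndcjo] add [avfh] -> 8 lines: jijx hqv avfh ukv qekd citzt ivnmr ztbnx
Hunk 3: at line 1 remove [avfh,ukv] add [mwk,nhte,gcc] -> 9 lines: jijx hqv mwk nhte gcc qekd citzt ivnmr ztbnx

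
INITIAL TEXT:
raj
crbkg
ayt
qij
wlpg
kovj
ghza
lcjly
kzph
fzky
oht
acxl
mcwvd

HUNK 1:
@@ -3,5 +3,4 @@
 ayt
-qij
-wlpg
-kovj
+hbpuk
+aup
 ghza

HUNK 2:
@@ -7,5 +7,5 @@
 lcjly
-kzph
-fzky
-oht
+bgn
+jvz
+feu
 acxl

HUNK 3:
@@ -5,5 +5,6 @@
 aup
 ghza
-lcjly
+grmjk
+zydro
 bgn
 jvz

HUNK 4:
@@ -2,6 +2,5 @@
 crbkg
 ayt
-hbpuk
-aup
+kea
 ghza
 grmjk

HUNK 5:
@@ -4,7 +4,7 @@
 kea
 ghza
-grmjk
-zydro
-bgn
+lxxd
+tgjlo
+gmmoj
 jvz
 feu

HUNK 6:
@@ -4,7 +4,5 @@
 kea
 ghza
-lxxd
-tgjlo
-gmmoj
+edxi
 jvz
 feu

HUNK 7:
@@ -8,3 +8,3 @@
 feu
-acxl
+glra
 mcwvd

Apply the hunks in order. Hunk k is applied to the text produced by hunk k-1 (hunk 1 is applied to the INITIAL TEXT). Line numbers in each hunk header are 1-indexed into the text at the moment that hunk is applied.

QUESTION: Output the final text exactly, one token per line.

Hunk 1: at line 3 remove [qij,wlpg,kovj] add [hbpuk,aup] -> 12 lines: raj crbkg ayt hbpuk aup ghza lcjly kzph fzky oht acxl mcwvd
Hunk 2: at line 7 remove [kzph,fzky,oht] add [bgn,jvz,feu] -> 12 lines: raj crbkg ayt hbpuk aup ghza lcjly bgn jvz feu acxl mcwvd
Hunk 3: at line 5 remove [lcjly] add [grmjk,zydro] -> 13 lines: raj crbkg ayt hbpuk aup ghza grmjk zydro bgn jvz feu acxl mcwvd
Hunk 4: at line 2 remove [hbpuk,aup] add [kea] -> 12 lines: raj crbkg ayt kea ghza grmjk zydro bgn jvz feu acxl mcwvd
Hunk 5: at line 4 remove [grmjk,zydro,bgn] add [lxxd,tgjlo,gmmoj] -> 12 lines: raj crbkg ayt kea ghza lxxd tgjlo gmmoj jvz feu acxl mcwvd
Hunk 6: at line 4 remove [lxxd,tgjlo,gmmoj] add [edxi] -> 10 lines: raj crbkg ayt kea ghza edxi jvz feu acxl mcwvd
Hunk 7: at line 8 remove [acxl] add [glra] -> 10 lines: raj crbkg ayt kea ghza edxi jvz feu glra mcwvd

Answer: raj
crbkg
ayt
kea
ghza
edxi
jvz
feu
glra
mcwvd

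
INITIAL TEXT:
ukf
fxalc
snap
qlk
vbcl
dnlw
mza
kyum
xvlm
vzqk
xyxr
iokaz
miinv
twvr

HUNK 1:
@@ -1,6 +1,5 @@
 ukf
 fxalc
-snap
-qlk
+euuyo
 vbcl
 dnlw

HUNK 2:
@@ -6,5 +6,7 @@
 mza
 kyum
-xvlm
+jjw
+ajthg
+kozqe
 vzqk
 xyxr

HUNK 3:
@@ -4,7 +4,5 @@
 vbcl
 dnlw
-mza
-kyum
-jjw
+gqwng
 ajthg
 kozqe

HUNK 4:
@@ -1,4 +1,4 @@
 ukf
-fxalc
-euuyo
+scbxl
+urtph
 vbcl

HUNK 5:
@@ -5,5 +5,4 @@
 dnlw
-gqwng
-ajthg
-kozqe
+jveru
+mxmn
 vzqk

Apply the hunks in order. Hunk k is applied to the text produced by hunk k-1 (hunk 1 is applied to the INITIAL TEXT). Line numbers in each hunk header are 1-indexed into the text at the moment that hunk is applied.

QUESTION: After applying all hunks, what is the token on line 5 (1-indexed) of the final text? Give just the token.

Hunk 1: at line 1 remove [snap,qlk] add [euuyo] -> 13 lines: ukf fxalc euuyo vbcl dnlw mza kyum xvlm vzqk xyxr iokaz miinv twvr
Hunk 2: at line 6 remove [xvlm] add [jjw,ajthg,kozqe] -> 15 lines: ukf fxalc euuyo vbcl dnlw mza kyum jjw ajthg kozqe vzqk xyxr iokaz miinv twvr
Hunk 3: at line 4 remove [mza,kyum,jjw] add [gqwng] -> 13 lines: ukf fxalc euuyo vbcl dnlw gqwng ajthg kozqe vzqk xyxr iokaz miinv twvr
Hunk 4: at line 1 remove [fxalc,euuyo] add [scbxl,urtph] -> 13 lines: ukf scbxl urtph vbcl dnlw gqwng ajthg kozqe vzqk xyxr iokaz miinv twvr
Hunk 5: at line 5 remove [gqwng,ajthg,kozqe] add [jveru,mxmn] -> 12 lines: ukf scbxl urtph vbcl dnlw jveru mxmn vzqk xyxr iokaz miinv twvr
Final line 5: dnlw

Answer: dnlw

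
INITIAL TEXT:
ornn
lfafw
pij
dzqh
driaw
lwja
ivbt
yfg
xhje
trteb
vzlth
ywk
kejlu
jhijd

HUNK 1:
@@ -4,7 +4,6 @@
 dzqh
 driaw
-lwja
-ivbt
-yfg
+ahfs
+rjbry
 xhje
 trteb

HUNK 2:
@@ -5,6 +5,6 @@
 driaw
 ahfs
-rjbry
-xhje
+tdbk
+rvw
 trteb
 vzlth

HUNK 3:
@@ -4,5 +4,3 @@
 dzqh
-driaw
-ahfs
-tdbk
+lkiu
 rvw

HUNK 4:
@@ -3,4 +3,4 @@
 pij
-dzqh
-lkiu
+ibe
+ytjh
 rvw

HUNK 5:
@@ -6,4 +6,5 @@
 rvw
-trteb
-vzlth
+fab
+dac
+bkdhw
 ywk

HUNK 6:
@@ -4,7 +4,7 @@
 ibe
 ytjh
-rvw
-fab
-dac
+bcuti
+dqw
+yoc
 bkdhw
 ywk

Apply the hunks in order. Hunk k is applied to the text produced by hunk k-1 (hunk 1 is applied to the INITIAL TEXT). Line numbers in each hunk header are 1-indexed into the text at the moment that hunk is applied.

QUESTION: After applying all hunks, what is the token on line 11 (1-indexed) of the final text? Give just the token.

Answer: kejlu

Derivation:
Hunk 1: at line 4 remove [lwja,ivbt,yfg] add [ahfs,rjbry] -> 13 lines: ornn lfafw pij dzqh driaw ahfs rjbry xhje trteb vzlth ywk kejlu jhijd
Hunk 2: at line 5 remove [rjbry,xhje] add [tdbk,rvw] -> 13 lines: ornn lfafw pij dzqh driaw ahfs tdbk rvw trteb vzlth ywk kejlu jhijd
Hunk 3: at line 4 remove [driaw,ahfs,tdbk] add [lkiu] -> 11 lines: ornn lfafw pij dzqh lkiu rvw trteb vzlth ywk kejlu jhijd
Hunk 4: at line 3 remove [dzqh,lkiu] add [ibe,ytjh] -> 11 lines: ornn lfafw pij ibe ytjh rvw trteb vzlth ywk kejlu jhijd
Hunk 5: at line 6 remove [trteb,vzlth] add [fab,dac,bkdhw] -> 12 lines: ornn lfafw pij ibe ytjh rvw fab dac bkdhw ywk kejlu jhijd
Hunk 6: at line 4 remove [rvw,fab,dac] add [bcuti,dqw,yoc] -> 12 lines: ornn lfafw pij ibe ytjh bcuti dqw yoc bkdhw ywk kejlu jhijd
Final line 11: kejlu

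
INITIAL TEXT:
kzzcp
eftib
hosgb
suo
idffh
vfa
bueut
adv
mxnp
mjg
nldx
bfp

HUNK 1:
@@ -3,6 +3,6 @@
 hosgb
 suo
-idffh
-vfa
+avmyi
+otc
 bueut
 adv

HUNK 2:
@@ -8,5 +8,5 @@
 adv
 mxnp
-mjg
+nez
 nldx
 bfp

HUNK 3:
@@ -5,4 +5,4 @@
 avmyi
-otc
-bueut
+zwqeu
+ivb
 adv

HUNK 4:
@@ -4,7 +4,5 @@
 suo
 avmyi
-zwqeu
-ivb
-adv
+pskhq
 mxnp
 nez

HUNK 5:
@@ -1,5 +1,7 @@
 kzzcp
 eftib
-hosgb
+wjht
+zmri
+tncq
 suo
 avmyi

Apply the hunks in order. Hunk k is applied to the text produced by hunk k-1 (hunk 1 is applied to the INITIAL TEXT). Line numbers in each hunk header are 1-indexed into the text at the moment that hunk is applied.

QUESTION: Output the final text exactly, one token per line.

Hunk 1: at line 3 remove [idffh,vfa] add [avmyi,otc] -> 12 lines: kzzcp eftib hosgb suo avmyi otc bueut adv mxnp mjg nldx bfp
Hunk 2: at line 8 remove [mjg] add [nez] -> 12 lines: kzzcp eftib hosgb suo avmyi otc bueut adv mxnp nez nldx bfp
Hunk 3: at line 5 remove [otc,bueut] add [zwqeu,ivb] -> 12 lines: kzzcp eftib hosgb suo avmyi zwqeu ivb adv mxnp nez nldx bfp
Hunk 4: at line 4 remove [zwqeu,ivb,adv] add [pskhq] -> 10 lines: kzzcp eftib hosgb suo avmyi pskhq mxnp nez nldx bfp
Hunk 5: at line 1 remove [hosgb] add [wjht,zmri,tncq] -> 12 lines: kzzcp eftib wjht zmri tncq suo avmyi pskhq mxnp nez nldx bfp

Answer: kzzcp
eftib
wjht
zmri
tncq
suo
avmyi
pskhq
mxnp
nez
nldx
bfp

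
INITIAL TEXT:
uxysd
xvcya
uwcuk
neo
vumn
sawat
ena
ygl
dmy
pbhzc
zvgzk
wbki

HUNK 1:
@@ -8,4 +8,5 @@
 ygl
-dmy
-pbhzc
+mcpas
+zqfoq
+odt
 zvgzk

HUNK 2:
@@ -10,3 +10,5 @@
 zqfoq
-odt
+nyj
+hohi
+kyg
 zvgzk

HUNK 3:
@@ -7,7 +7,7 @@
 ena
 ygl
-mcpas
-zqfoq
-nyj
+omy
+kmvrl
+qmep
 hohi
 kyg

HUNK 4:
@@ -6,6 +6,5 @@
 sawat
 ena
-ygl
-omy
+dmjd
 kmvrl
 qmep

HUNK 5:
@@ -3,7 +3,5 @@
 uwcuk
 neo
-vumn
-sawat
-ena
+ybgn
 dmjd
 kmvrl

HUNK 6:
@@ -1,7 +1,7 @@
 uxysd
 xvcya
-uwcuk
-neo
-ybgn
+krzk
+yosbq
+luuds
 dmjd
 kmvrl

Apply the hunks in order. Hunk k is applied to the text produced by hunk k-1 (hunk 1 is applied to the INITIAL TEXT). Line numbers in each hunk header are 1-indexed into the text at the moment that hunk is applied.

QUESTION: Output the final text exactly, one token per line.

Answer: uxysd
xvcya
krzk
yosbq
luuds
dmjd
kmvrl
qmep
hohi
kyg
zvgzk
wbki

Derivation:
Hunk 1: at line 8 remove [dmy,pbhzc] add [mcpas,zqfoq,odt] -> 13 lines: uxysd xvcya uwcuk neo vumn sawat ena ygl mcpas zqfoq odt zvgzk wbki
Hunk 2: at line 10 remove [odt] add [nyj,hohi,kyg] -> 15 lines: uxysd xvcya uwcuk neo vumn sawat ena ygl mcpas zqfoq nyj hohi kyg zvgzk wbki
Hunk 3: at line 7 remove [mcpas,zqfoq,nyj] add [omy,kmvrl,qmep] -> 15 lines: uxysd xvcya uwcuk neo vumn sawat ena ygl omy kmvrl qmep hohi kyg zvgzk wbki
Hunk 4: at line 6 remove [ygl,omy] add [dmjd] -> 14 lines: uxysd xvcya uwcuk neo vumn sawat ena dmjd kmvrl qmep hohi kyg zvgzk wbki
Hunk 5: at line 3 remove [vumn,sawat,ena] add [ybgn] -> 12 lines: uxysd xvcya uwcuk neo ybgn dmjd kmvrl qmep hohi kyg zvgzk wbki
Hunk 6: at line 1 remove [uwcuk,neo,ybgn] add [krzk,yosbq,luuds] -> 12 lines: uxysd xvcya krzk yosbq luuds dmjd kmvrl qmep hohi kyg zvgzk wbki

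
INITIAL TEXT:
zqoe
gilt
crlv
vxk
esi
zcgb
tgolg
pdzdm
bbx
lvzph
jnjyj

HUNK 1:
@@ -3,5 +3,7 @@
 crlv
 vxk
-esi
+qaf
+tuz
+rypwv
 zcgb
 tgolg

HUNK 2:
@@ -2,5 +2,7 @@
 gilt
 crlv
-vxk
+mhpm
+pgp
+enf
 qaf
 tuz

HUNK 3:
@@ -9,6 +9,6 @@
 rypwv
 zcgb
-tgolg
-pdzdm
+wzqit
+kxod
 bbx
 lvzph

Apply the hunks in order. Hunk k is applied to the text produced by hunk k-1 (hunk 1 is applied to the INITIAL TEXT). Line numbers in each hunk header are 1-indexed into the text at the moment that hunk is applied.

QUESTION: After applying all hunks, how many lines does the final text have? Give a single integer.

Answer: 15

Derivation:
Hunk 1: at line 3 remove [esi] add [qaf,tuz,rypwv] -> 13 lines: zqoe gilt crlv vxk qaf tuz rypwv zcgb tgolg pdzdm bbx lvzph jnjyj
Hunk 2: at line 2 remove [vxk] add [mhpm,pgp,enf] -> 15 lines: zqoe gilt crlv mhpm pgp enf qaf tuz rypwv zcgb tgolg pdzdm bbx lvzph jnjyj
Hunk 3: at line 9 remove [tgolg,pdzdm] add [wzqit,kxod] -> 15 lines: zqoe gilt crlv mhpm pgp enf qaf tuz rypwv zcgb wzqit kxod bbx lvzph jnjyj
Final line count: 15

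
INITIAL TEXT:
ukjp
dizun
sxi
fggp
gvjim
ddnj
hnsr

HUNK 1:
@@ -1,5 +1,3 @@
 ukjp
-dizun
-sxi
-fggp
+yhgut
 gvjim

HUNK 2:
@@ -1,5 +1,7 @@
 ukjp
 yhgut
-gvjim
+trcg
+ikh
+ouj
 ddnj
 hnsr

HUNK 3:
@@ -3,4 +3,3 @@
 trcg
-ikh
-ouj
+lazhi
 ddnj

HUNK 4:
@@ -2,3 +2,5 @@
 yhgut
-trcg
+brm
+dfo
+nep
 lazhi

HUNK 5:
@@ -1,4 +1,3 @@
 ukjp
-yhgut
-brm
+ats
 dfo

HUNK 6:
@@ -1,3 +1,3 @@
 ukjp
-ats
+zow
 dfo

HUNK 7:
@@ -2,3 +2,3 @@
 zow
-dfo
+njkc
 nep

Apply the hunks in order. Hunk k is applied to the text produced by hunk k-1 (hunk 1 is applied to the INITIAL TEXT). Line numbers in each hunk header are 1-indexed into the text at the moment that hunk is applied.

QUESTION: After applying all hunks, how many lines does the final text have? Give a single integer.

Answer: 7

Derivation:
Hunk 1: at line 1 remove [dizun,sxi,fggp] add [yhgut] -> 5 lines: ukjp yhgut gvjim ddnj hnsr
Hunk 2: at line 1 remove [gvjim] add [trcg,ikh,ouj] -> 7 lines: ukjp yhgut trcg ikh ouj ddnj hnsr
Hunk 3: at line 3 remove [ikh,ouj] add [lazhi] -> 6 lines: ukjp yhgut trcg lazhi ddnj hnsr
Hunk 4: at line 2 remove [trcg] add [brm,dfo,nep] -> 8 lines: ukjp yhgut brm dfo nep lazhi ddnj hnsr
Hunk 5: at line 1 remove [yhgut,brm] add [ats] -> 7 lines: ukjp ats dfo nep lazhi ddnj hnsr
Hunk 6: at line 1 remove [ats] add [zow] -> 7 lines: ukjp zow dfo nep lazhi ddnj hnsr
Hunk 7: at line 2 remove [dfo] add [njkc] -> 7 lines: ukjp zow njkc nep lazhi ddnj hnsr
Final line count: 7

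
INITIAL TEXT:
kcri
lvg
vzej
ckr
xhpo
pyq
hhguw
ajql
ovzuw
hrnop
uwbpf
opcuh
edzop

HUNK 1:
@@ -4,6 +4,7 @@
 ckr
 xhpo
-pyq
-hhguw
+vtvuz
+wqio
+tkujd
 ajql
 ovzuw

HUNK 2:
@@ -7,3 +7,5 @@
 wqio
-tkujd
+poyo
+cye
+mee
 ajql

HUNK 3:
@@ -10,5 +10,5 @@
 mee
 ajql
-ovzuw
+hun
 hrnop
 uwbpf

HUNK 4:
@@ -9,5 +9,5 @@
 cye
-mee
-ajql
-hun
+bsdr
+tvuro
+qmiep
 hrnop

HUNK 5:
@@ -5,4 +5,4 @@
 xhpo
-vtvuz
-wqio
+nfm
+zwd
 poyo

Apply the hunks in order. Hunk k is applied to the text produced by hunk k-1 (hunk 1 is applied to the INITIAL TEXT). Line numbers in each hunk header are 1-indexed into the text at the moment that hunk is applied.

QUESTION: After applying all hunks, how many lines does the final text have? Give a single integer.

Hunk 1: at line 4 remove [pyq,hhguw] add [vtvuz,wqio,tkujd] -> 14 lines: kcri lvg vzej ckr xhpo vtvuz wqio tkujd ajql ovzuw hrnop uwbpf opcuh edzop
Hunk 2: at line 7 remove [tkujd] add [poyo,cye,mee] -> 16 lines: kcri lvg vzej ckr xhpo vtvuz wqio poyo cye mee ajql ovzuw hrnop uwbpf opcuh edzop
Hunk 3: at line 10 remove [ovzuw] add [hun] -> 16 lines: kcri lvg vzej ckr xhpo vtvuz wqio poyo cye mee ajql hun hrnop uwbpf opcuh edzop
Hunk 4: at line 9 remove [mee,ajql,hun] add [bsdr,tvuro,qmiep] -> 16 lines: kcri lvg vzej ckr xhpo vtvuz wqio poyo cye bsdr tvuro qmiep hrnop uwbpf opcuh edzop
Hunk 5: at line 5 remove [vtvuz,wqio] add [nfm,zwd] -> 16 lines: kcri lvg vzej ckr xhpo nfm zwd poyo cye bsdr tvuro qmiep hrnop uwbpf opcuh edzop
Final line count: 16

Answer: 16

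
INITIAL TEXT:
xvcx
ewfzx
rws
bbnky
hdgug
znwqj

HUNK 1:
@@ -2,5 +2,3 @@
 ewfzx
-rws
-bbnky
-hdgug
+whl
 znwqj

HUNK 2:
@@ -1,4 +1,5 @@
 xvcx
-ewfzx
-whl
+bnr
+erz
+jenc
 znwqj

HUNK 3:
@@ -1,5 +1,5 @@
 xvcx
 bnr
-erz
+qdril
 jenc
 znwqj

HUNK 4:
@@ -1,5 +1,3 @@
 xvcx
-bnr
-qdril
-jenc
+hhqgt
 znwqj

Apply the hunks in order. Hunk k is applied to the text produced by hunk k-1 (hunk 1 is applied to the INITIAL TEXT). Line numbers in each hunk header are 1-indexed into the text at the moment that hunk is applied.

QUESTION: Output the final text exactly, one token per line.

Hunk 1: at line 2 remove [rws,bbnky,hdgug] add [whl] -> 4 lines: xvcx ewfzx whl znwqj
Hunk 2: at line 1 remove [ewfzx,whl] add [bnr,erz,jenc] -> 5 lines: xvcx bnr erz jenc znwqj
Hunk 3: at line 1 remove [erz] add [qdril] -> 5 lines: xvcx bnr qdril jenc znwqj
Hunk 4: at line 1 remove [bnr,qdril,jenc] add [hhqgt] -> 3 lines: xvcx hhqgt znwqj

Answer: xvcx
hhqgt
znwqj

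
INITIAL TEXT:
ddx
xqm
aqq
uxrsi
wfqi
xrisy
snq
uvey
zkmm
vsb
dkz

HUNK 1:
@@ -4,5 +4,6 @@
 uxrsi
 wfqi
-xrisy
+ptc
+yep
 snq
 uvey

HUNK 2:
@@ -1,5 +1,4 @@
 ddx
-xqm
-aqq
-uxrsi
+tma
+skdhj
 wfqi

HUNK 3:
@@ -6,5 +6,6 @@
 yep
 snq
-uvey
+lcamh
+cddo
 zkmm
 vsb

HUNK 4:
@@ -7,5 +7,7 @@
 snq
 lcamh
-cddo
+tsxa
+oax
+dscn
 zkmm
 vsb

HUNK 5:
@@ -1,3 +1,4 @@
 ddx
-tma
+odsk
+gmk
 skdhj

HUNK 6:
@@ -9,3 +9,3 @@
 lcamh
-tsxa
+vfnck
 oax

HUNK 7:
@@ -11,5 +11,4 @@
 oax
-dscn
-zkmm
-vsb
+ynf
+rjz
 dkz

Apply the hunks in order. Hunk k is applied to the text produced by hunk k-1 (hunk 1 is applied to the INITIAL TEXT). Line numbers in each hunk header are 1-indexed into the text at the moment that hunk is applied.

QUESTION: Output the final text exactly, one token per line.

Hunk 1: at line 4 remove [xrisy] add [ptc,yep] -> 12 lines: ddx xqm aqq uxrsi wfqi ptc yep snq uvey zkmm vsb dkz
Hunk 2: at line 1 remove [xqm,aqq,uxrsi] add [tma,skdhj] -> 11 lines: ddx tma skdhj wfqi ptc yep snq uvey zkmm vsb dkz
Hunk 3: at line 6 remove [uvey] add [lcamh,cddo] -> 12 lines: ddx tma skdhj wfqi ptc yep snq lcamh cddo zkmm vsb dkz
Hunk 4: at line 7 remove [cddo] add [tsxa,oax,dscn] -> 14 lines: ddx tma skdhj wfqi ptc yep snq lcamh tsxa oax dscn zkmm vsb dkz
Hunk 5: at line 1 remove [tma] add [odsk,gmk] -> 15 lines: ddx odsk gmk skdhj wfqi ptc yep snq lcamh tsxa oax dscn zkmm vsb dkz
Hunk 6: at line 9 remove [tsxa] add [vfnck] -> 15 lines: ddx odsk gmk skdhj wfqi ptc yep snq lcamh vfnck oax dscn zkmm vsb dkz
Hunk 7: at line 11 remove [dscn,zkmm,vsb] add [ynf,rjz] -> 14 lines: ddx odsk gmk skdhj wfqi ptc yep snq lcamh vfnck oax ynf rjz dkz

Answer: ddx
odsk
gmk
skdhj
wfqi
ptc
yep
snq
lcamh
vfnck
oax
ynf
rjz
dkz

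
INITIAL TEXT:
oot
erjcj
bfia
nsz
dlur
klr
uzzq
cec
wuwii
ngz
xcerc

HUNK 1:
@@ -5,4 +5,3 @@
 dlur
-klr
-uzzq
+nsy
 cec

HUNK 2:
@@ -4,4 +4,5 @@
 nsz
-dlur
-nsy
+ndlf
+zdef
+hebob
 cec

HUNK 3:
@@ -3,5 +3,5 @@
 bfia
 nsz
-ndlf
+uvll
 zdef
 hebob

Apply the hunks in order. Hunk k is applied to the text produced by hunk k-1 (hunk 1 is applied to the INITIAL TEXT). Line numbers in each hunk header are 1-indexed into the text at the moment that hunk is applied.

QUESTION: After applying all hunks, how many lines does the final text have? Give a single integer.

Hunk 1: at line 5 remove [klr,uzzq] add [nsy] -> 10 lines: oot erjcj bfia nsz dlur nsy cec wuwii ngz xcerc
Hunk 2: at line 4 remove [dlur,nsy] add [ndlf,zdef,hebob] -> 11 lines: oot erjcj bfia nsz ndlf zdef hebob cec wuwii ngz xcerc
Hunk 3: at line 3 remove [ndlf] add [uvll] -> 11 lines: oot erjcj bfia nsz uvll zdef hebob cec wuwii ngz xcerc
Final line count: 11

Answer: 11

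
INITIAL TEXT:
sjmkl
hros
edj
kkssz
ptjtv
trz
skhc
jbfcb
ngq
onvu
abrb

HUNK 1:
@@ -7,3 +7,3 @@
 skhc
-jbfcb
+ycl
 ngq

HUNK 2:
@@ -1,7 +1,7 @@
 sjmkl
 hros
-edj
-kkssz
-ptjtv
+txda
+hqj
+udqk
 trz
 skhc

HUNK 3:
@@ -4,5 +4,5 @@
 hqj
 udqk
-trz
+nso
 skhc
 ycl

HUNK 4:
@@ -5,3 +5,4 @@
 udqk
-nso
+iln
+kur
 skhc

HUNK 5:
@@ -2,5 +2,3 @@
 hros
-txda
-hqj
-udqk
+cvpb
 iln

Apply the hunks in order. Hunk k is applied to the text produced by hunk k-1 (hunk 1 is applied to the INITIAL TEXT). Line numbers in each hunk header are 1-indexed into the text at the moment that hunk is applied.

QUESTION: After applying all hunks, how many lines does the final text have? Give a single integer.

Hunk 1: at line 7 remove [jbfcb] add [ycl] -> 11 lines: sjmkl hros edj kkssz ptjtv trz skhc ycl ngq onvu abrb
Hunk 2: at line 1 remove [edj,kkssz,ptjtv] add [txda,hqj,udqk] -> 11 lines: sjmkl hros txda hqj udqk trz skhc ycl ngq onvu abrb
Hunk 3: at line 4 remove [trz] add [nso] -> 11 lines: sjmkl hros txda hqj udqk nso skhc ycl ngq onvu abrb
Hunk 4: at line 5 remove [nso] add [iln,kur] -> 12 lines: sjmkl hros txda hqj udqk iln kur skhc ycl ngq onvu abrb
Hunk 5: at line 2 remove [txda,hqj,udqk] add [cvpb] -> 10 lines: sjmkl hros cvpb iln kur skhc ycl ngq onvu abrb
Final line count: 10

Answer: 10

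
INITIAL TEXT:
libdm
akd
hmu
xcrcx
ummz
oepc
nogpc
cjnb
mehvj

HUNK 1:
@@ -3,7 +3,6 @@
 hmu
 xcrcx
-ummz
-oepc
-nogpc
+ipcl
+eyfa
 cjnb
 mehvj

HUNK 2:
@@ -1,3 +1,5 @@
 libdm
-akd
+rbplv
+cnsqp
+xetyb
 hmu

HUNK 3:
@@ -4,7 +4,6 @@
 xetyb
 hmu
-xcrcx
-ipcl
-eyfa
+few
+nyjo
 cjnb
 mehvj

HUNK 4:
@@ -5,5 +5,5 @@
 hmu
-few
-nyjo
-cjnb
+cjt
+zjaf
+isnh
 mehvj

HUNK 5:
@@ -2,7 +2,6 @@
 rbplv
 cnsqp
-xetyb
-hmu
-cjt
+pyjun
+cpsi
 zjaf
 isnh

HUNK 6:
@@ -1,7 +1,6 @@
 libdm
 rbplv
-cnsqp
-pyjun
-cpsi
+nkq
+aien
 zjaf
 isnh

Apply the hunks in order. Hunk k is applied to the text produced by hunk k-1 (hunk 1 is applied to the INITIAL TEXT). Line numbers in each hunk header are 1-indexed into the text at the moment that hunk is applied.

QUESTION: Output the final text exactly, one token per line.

Hunk 1: at line 3 remove [ummz,oepc,nogpc] add [ipcl,eyfa] -> 8 lines: libdm akd hmu xcrcx ipcl eyfa cjnb mehvj
Hunk 2: at line 1 remove [akd] add [rbplv,cnsqp,xetyb] -> 10 lines: libdm rbplv cnsqp xetyb hmu xcrcx ipcl eyfa cjnb mehvj
Hunk 3: at line 4 remove [xcrcx,ipcl,eyfa] add [few,nyjo] -> 9 lines: libdm rbplv cnsqp xetyb hmu few nyjo cjnb mehvj
Hunk 4: at line 5 remove [few,nyjo,cjnb] add [cjt,zjaf,isnh] -> 9 lines: libdm rbplv cnsqp xetyb hmu cjt zjaf isnh mehvj
Hunk 5: at line 2 remove [xetyb,hmu,cjt] add [pyjun,cpsi] -> 8 lines: libdm rbplv cnsqp pyjun cpsi zjaf isnh mehvj
Hunk 6: at line 1 remove [cnsqp,pyjun,cpsi] add [nkq,aien] -> 7 lines: libdm rbplv nkq aien zjaf isnh mehvj

Answer: libdm
rbplv
nkq
aien
zjaf
isnh
mehvj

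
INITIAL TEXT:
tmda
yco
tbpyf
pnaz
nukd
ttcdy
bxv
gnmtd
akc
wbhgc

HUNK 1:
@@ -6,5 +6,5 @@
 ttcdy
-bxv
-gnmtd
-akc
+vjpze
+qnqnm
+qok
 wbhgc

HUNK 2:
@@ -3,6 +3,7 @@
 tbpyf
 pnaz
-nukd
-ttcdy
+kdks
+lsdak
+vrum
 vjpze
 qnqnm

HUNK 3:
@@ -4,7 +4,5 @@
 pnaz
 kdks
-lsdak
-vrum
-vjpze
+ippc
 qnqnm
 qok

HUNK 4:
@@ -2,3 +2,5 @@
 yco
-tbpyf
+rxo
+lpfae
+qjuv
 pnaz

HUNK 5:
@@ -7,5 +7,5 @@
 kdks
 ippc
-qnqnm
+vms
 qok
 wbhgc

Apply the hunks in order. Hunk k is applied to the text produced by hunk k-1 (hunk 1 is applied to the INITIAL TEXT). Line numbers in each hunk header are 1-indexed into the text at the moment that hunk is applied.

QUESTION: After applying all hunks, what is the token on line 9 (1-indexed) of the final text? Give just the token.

Answer: vms

Derivation:
Hunk 1: at line 6 remove [bxv,gnmtd,akc] add [vjpze,qnqnm,qok] -> 10 lines: tmda yco tbpyf pnaz nukd ttcdy vjpze qnqnm qok wbhgc
Hunk 2: at line 3 remove [nukd,ttcdy] add [kdks,lsdak,vrum] -> 11 lines: tmda yco tbpyf pnaz kdks lsdak vrum vjpze qnqnm qok wbhgc
Hunk 3: at line 4 remove [lsdak,vrum,vjpze] add [ippc] -> 9 lines: tmda yco tbpyf pnaz kdks ippc qnqnm qok wbhgc
Hunk 4: at line 2 remove [tbpyf] add [rxo,lpfae,qjuv] -> 11 lines: tmda yco rxo lpfae qjuv pnaz kdks ippc qnqnm qok wbhgc
Hunk 5: at line 7 remove [qnqnm] add [vms] -> 11 lines: tmda yco rxo lpfae qjuv pnaz kdks ippc vms qok wbhgc
Final line 9: vms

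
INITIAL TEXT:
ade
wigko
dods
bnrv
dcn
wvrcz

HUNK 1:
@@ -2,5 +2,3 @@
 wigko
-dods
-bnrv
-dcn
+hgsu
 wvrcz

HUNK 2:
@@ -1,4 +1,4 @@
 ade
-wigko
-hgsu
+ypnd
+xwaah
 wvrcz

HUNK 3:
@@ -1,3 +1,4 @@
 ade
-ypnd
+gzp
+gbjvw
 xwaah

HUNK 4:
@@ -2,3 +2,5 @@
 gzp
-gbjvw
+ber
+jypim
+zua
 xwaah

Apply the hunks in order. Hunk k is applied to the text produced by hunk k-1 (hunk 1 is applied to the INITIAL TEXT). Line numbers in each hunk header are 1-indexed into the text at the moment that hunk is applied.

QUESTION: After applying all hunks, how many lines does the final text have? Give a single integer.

Answer: 7

Derivation:
Hunk 1: at line 2 remove [dods,bnrv,dcn] add [hgsu] -> 4 lines: ade wigko hgsu wvrcz
Hunk 2: at line 1 remove [wigko,hgsu] add [ypnd,xwaah] -> 4 lines: ade ypnd xwaah wvrcz
Hunk 3: at line 1 remove [ypnd] add [gzp,gbjvw] -> 5 lines: ade gzp gbjvw xwaah wvrcz
Hunk 4: at line 2 remove [gbjvw] add [ber,jypim,zua] -> 7 lines: ade gzp ber jypim zua xwaah wvrcz
Final line count: 7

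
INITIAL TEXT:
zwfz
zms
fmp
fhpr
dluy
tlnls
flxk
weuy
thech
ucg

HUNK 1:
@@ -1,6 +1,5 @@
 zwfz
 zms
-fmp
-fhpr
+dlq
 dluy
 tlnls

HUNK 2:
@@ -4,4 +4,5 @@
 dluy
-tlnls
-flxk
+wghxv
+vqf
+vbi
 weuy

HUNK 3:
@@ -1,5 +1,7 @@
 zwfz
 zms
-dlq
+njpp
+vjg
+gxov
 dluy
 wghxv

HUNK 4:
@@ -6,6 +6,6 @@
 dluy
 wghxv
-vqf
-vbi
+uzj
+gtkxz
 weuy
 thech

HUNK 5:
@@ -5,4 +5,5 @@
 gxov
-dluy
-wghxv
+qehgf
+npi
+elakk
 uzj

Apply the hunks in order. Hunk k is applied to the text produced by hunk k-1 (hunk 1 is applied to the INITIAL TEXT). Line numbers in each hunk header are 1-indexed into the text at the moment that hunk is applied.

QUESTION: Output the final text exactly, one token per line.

Answer: zwfz
zms
njpp
vjg
gxov
qehgf
npi
elakk
uzj
gtkxz
weuy
thech
ucg

Derivation:
Hunk 1: at line 1 remove [fmp,fhpr] add [dlq] -> 9 lines: zwfz zms dlq dluy tlnls flxk weuy thech ucg
Hunk 2: at line 4 remove [tlnls,flxk] add [wghxv,vqf,vbi] -> 10 lines: zwfz zms dlq dluy wghxv vqf vbi weuy thech ucg
Hunk 3: at line 1 remove [dlq] add [njpp,vjg,gxov] -> 12 lines: zwfz zms njpp vjg gxov dluy wghxv vqf vbi weuy thech ucg
Hunk 4: at line 6 remove [vqf,vbi] add [uzj,gtkxz] -> 12 lines: zwfz zms njpp vjg gxov dluy wghxv uzj gtkxz weuy thech ucg
Hunk 5: at line 5 remove [dluy,wghxv] add [qehgf,npi,elakk] -> 13 lines: zwfz zms njpp vjg gxov qehgf npi elakk uzj gtkxz weuy thech ucg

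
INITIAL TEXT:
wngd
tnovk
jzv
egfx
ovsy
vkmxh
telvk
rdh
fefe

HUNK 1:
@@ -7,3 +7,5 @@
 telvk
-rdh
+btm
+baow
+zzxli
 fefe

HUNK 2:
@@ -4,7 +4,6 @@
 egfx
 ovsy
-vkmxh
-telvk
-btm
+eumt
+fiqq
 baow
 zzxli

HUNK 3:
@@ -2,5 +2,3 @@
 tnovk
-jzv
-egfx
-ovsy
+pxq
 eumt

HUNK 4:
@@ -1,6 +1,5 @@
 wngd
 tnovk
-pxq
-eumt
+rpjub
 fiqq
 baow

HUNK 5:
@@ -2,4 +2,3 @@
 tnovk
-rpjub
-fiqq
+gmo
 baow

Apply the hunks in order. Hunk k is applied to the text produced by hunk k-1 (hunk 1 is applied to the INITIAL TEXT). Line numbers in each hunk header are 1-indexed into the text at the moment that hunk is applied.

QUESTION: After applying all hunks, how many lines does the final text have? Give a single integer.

Answer: 6

Derivation:
Hunk 1: at line 7 remove [rdh] add [btm,baow,zzxli] -> 11 lines: wngd tnovk jzv egfx ovsy vkmxh telvk btm baow zzxli fefe
Hunk 2: at line 4 remove [vkmxh,telvk,btm] add [eumt,fiqq] -> 10 lines: wngd tnovk jzv egfx ovsy eumt fiqq baow zzxli fefe
Hunk 3: at line 2 remove [jzv,egfx,ovsy] add [pxq] -> 8 lines: wngd tnovk pxq eumt fiqq baow zzxli fefe
Hunk 4: at line 1 remove [pxq,eumt] add [rpjub] -> 7 lines: wngd tnovk rpjub fiqq baow zzxli fefe
Hunk 5: at line 2 remove [rpjub,fiqq] add [gmo] -> 6 lines: wngd tnovk gmo baow zzxli fefe
Final line count: 6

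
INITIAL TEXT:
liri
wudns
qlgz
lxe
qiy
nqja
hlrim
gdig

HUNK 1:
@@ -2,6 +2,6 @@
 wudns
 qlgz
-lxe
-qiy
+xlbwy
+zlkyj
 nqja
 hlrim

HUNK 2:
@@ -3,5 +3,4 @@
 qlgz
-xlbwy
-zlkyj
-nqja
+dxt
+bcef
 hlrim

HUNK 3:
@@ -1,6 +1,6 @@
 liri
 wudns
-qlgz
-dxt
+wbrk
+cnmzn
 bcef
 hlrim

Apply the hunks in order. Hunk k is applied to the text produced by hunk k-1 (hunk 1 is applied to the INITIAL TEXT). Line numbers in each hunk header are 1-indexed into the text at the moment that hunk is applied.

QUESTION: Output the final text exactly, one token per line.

Hunk 1: at line 2 remove [lxe,qiy] add [xlbwy,zlkyj] -> 8 lines: liri wudns qlgz xlbwy zlkyj nqja hlrim gdig
Hunk 2: at line 3 remove [xlbwy,zlkyj,nqja] add [dxt,bcef] -> 7 lines: liri wudns qlgz dxt bcef hlrim gdig
Hunk 3: at line 1 remove [qlgz,dxt] add [wbrk,cnmzn] -> 7 lines: liri wudns wbrk cnmzn bcef hlrim gdig

Answer: liri
wudns
wbrk
cnmzn
bcef
hlrim
gdig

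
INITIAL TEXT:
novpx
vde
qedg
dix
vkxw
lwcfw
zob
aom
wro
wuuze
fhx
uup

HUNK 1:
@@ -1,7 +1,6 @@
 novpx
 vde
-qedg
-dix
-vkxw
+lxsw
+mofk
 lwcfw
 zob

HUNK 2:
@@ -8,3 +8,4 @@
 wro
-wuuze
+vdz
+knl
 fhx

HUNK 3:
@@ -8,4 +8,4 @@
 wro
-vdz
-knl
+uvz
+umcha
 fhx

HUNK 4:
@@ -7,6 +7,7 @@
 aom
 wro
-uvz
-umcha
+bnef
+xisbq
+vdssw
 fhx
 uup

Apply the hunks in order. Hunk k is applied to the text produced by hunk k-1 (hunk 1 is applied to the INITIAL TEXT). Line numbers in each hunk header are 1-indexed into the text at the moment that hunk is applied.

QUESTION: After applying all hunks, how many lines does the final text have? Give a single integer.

Hunk 1: at line 1 remove [qedg,dix,vkxw] add [lxsw,mofk] -> 11 lines: novpx vde lxsw mofk lwcfw zob aom wro wuuze fhx uup
Hunk 2: at line 8 remove [wuuze] add [vdz,knl] -> 12 lines: novpx vde lxsw mofk lwcfw zob aom wro vdz knl fhx uup
Hunk 3: at line 8 remove [vdz,knl] add [uvz,umcha] -> 12 lines: novpx vde lxsw mofk lwcfw zob aom wro uvz umcha fhx uup
Hunk 4: at line 7 remove [uvz,umcha] add [bnef,xisbq,vdssw] -> 13 lines: novpx vde lxsw mofk lwcfw zob aom wro bnef xisbq vdssw fhx uup
Final line count: 13

Answer: 13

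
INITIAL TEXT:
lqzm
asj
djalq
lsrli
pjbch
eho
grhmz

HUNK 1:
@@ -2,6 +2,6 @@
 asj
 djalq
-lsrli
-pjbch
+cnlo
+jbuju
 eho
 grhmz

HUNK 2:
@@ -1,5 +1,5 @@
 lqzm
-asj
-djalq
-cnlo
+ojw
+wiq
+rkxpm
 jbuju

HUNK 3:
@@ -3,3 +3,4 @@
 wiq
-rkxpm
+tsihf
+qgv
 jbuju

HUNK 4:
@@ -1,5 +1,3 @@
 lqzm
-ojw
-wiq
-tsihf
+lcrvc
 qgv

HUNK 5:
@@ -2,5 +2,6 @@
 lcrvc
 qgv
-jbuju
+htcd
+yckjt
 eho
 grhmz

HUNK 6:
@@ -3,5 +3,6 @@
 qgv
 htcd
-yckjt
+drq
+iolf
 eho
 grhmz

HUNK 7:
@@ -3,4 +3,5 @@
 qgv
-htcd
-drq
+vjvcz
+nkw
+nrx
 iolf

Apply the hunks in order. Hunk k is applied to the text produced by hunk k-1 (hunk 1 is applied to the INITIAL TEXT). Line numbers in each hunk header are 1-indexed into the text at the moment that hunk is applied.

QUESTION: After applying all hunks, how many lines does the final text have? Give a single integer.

Hunk 1: at line 2 remove [lsrli,pjbch] add [cnlo,jbuju] -> 7 lines: lqzm asj djalq cnlo jbuju eho grhmz
Hunk 2: at line 1 remove [asj,djalq,cnlo] add [ojw,wiq,rkxpm] -> 7 lines: lqzm ojw wiq rkxpm jbuju eho grhmz
Hunk 3: at line 3 remove [rkxpm] add [tsihf,qgv] -> 8 lines: lqzm ojw wiq tsihf qgv jbuju eho grhmz
Hunk 4: at line 1 remove [ojw,wiq,tsihf] add [lcrvc] -> 6 lines: lqzm lcrvc qgv jbuju eho grhmz
Hunk 5: at line 2 remove [jbuju] add [htcd,yckjt] -> 7 lines: lqzm lcrvc qgv htcd yckjt eho grhmz
Hunk 6: at line 3 remove [yckjt] add [drq,iolf] -> 8 lines: lqzm lcrvc qgv htcd drq iolf eho grhmz
Hunk 7: at line 3 remove [htcd,drq] add [vjvcz,nkw,nrx] -> 9 lines: lqzm lcrvc qgv vjvcz nkw nrx iolf eho grhmz
Final line count: 9

Answer: 9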